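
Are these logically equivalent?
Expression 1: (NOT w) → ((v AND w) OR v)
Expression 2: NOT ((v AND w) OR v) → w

Yes, Contrapositive is always equivalent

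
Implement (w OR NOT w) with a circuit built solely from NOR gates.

((w NOR (w NOR w)) NOR (w NOR (w NOR w)))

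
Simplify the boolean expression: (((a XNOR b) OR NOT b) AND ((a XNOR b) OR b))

By distribution ((E OR v) AND (E OR NOT v) = E):
= (a XNOR b)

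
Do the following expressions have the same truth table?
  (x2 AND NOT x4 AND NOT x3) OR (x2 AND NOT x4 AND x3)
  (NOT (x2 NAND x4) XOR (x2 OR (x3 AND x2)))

Yes, they are equivalent — the two output columns agree on all 8 assignments:
x2 | x4 | x3 | Expression 1 | Expression 2
------------------------------------------
0 | 0 | 0 | 0 | 0
0 | 0 | 1 | 0 | 0
0 | 1 | 0 | 0 | 0
0 | 1 | 1 | 0 | 0
1 | 0 | 0 | 1 | 1
1 | 0 | 1 | 1 | 1
1 | 1 | 0 | 0 | 0
1 | 1 | 1 | 0 | 0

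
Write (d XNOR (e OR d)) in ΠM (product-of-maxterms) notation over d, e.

ΠM(1) = (d OR NOT e)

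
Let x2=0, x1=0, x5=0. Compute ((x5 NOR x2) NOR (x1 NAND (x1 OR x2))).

Substituting: ((0 NOR 0) NOR (0 NAND (0 OR 0)))
= 0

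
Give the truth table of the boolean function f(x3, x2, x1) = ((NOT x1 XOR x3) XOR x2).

x3 | x2 | x1 | Output
---------------------
0 | 0 | 0 | 1
0 | 0 | 1 | 0
0 | 1 | 0 | 0
0 | 1 | 1 | 1
1 | 0 | 0 | 0
1 | 0 | 1 | 1
1 | 1 | 0 | 1
1 | 1 | 1 | 0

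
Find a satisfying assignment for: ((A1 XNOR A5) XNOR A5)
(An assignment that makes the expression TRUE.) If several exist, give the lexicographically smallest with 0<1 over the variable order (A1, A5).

A1=1, A5=0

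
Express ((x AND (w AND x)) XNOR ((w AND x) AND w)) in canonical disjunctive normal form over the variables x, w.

(NOT x AND NOT w) OR (NOT x AND w) OR (x AND NOT w) OR (x AND w)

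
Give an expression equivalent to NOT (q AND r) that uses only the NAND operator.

(((q NAND r) NAND (q NAND r)) NAND ((q NAND r) NAND (q NAND r)))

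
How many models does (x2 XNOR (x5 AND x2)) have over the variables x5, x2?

Satisfying assignments: (0,0), (1,0), (1,1)
Count: 3 out of 4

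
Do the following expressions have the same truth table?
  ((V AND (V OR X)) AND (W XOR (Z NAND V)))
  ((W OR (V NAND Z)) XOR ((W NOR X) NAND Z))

No. Counterexample: with X=0, Z=0, W=0, V=1, Expression 1 = 1 but Expression 2 = 0.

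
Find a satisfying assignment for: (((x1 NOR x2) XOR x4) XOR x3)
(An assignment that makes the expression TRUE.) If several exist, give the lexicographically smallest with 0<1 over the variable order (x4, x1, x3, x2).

x4=0, x1=0, x3=0, x2=0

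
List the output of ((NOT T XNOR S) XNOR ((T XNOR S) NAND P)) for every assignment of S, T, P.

S | T | P | Output
------------------
0 | 0 | 0 | 0
0 | 0 | 1 | 1
0 | 1 | 0 | 1
0 | 1 | 1 | 1
1 | 0 | 0 | 1
1 | 0 | 1 | 1
1 | 1 | 0 | 0
1 | 1 | 1 | 1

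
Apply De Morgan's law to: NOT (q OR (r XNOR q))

NOT q AND NOT (r XNOR q)
De Morgan's: NOT(OR of terms) = AND of negations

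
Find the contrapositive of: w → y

Contrapositive: NOT y → NOT w
Note: A statement and its contrapositive are logically equivalent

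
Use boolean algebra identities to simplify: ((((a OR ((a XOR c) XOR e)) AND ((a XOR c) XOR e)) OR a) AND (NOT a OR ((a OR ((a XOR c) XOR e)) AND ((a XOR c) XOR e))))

By distribution ((E OR v) AND (E OR NOT v) = E) then absorption (E AND (E OR v) = E):
= ((a XOR c) XOR e)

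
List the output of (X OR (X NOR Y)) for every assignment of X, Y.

X | Y | Output
--------------
0 | 0 | 1
0 | 1 | 0
1 | 0 | 1
1 | 1 | 1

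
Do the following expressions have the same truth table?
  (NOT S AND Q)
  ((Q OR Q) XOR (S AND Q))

Yes, they are equivalent — the two output columns agree on all 4 assignments:
S | Q | Expression 1 | Expression 2
-----------------------------------
0 | 0 | 0 | 0
0 | 1 | 1 | 1
1 | 0 | 0 | 0
1 | 1 | 0 | 0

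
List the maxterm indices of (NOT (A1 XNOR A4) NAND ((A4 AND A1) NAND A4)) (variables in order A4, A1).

ΠM(1, 2) = (A4 OR NOT A1) AND (NOT A4 OR A1)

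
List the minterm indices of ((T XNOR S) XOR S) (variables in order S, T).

Σm(0, 2) = (NOT S AND NOT T) OR (S AND NOT T)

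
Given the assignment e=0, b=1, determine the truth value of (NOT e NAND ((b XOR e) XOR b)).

Substituting: (NOT 0 NAND ((1 XOR 0) XOR 1))
= 1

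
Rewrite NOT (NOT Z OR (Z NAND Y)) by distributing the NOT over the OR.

Z AND NOT (Z NAND Y)
De Morgan's: NOT(OR of terms) = AND of negations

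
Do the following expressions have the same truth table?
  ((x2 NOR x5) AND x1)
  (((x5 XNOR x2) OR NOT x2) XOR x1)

No. Counterexample: with x2=0, x5=0, x1=0, Expression 1 = 0 but Expression 2 = 1.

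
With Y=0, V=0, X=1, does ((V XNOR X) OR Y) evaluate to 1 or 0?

Substituting: ((0 XNOR 1) OR 0)
= 0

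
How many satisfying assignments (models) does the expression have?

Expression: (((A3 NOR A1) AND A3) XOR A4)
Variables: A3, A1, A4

Satisfying assignments: (0,0,1), (0,1,1), (1,0,1), (1,1,1)
Count: 4 out of 8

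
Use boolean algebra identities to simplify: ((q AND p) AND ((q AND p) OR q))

By absorption (E AND (E OR v) = E):
= (q AND p)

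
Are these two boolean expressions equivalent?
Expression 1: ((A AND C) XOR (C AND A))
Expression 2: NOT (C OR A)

No. Counterexample: with C=0, A=0, Expression 1 = 0 but Expression 2 = 1.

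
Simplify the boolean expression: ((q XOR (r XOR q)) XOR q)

By XOR self-cancellation ((E XOR v) XOR v = E):
= (r XOR q)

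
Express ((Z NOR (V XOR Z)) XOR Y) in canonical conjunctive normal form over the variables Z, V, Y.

(Z OR V OR NOT Y) AND (Z OR NOT V OR Y) AND (NOT Z OR V OR Y) AND (NOT Z OR NOT V OR Y)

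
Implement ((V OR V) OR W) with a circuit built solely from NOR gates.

((((V NOR V) NOR (V NOR V)) NOR W) NOR (((V NOR V) NOR (V NOR V)) NOR W))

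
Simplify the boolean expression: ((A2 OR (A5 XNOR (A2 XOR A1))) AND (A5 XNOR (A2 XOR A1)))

By absorption (E AND (E OR v) = E):
= (A5 XNOR (A2 XOR A1))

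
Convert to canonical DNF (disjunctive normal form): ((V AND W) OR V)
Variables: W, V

(NOT W AND V) OR (W AND V)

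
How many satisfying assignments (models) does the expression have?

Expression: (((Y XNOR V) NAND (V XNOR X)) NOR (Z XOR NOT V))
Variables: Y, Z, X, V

Satisfying assignments: (0,1,0,0), (1,0,1,1)
Count: 2 out of 16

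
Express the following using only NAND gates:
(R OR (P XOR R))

((R NAND R) NAND (((P NAND (P NAND R)) NAND (R NAND (P NAND R))) NAND ((P NAND (P NAND R)) NAND (R NAND (P NAND R)))))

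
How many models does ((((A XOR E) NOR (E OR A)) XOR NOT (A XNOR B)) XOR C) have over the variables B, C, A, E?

Satisfying assignments: (0,0,0,0), (0,0,1,0), (0,0,1,1), (0,1,0,1), (1,0,0,1), (1,1,0,0), (1,1,1,0), (1,1,1,1)
Count: 8 out of 16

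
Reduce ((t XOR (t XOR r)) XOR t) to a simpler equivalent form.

By XOR self-cancellation ((E XOR v) XOR v = E):
= (t XOR r)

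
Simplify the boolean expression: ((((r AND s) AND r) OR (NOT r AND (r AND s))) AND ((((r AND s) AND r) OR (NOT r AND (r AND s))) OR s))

By absorption (E AND (E OR v) = E) then distribution ((E AND v) OR (E AND NOT v) = E):
= (r AND s)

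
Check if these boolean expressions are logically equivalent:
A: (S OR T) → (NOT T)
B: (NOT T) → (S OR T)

No, Converse is not equivalent to original (counterexample: T=0, S=0)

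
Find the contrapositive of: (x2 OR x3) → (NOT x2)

Contrapositive: x2 → NOT (x2 OR x3)
Note: A statement and its contrapositive are logically equivalent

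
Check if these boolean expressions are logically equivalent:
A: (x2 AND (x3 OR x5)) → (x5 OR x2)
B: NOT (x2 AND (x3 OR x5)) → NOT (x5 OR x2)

No, Inverse is not equivalent to original (counterexample: x3=0, x5=0, x2=1)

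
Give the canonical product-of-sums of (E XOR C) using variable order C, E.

ΠM(0, 3) = (C OR E) AND (NOT C OR NOT E)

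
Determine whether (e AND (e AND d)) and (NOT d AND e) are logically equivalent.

No. Counterexample: with d=0, e=1, Expression 1 = 0 but Expression 2 = 1.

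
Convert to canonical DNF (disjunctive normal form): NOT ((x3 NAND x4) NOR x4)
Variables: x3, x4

(NOT x3 AND NOT x4) OR (NOT x3 AND x4) OR (x3 AND NOT x4) OR (x3 AND x4)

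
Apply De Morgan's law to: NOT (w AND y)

NOT w OR NOT y
De Morgan's: NOT(AND of terms) = OR of negations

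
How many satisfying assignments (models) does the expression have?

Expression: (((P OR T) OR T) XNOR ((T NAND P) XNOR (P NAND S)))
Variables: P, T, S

Satisfying assignments: (0,1,0), (0,1,1), (1,0,0), (1,1,1)
Count: 4 out of 8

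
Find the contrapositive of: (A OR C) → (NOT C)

Contrapositive: C → NOT (A OR C)
Note: A statement and its contrapositive are logically equivalent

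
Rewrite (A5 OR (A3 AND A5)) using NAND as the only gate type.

((A5 NAND A5) NAND (((A3 NAND A5) NAND (A3 NAND A5)) NAND ((A3 NAND A5) NAND (A3 NAND A5))))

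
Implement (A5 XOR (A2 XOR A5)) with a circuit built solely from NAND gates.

((A5 NAND (A5 NAND ((A2 NAND (A2 NAND A5)) NAND (A5 NAND (A2 NAND A5))))) NAND (((A2 NAND (A2 NAND A5)) NAND (A5 NAND (A2 NAND A5))) NAND (A5 NAND ((A2 NAND (A2 NAND A5)) NAND (A5 NAND (A2 NAND A5))))))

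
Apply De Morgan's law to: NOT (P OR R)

NOT P AND NOT R
De Morgan's: NOT(OR of terms) = AND of negations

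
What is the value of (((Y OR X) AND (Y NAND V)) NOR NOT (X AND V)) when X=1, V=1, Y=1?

Substituting: (((1 OR 1) AND (1 NAND 1)) NOR NOT (1 AND 1))
= 1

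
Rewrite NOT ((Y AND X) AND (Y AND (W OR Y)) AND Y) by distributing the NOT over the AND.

NOT (Y AND X) OR NOT (Y AND (W OR Y)) OR NOT Y
De Morgan's: NOT(AND of terms) = OR of negations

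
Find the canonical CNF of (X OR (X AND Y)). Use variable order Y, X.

(Y OR X) AND (NOT Y OR X)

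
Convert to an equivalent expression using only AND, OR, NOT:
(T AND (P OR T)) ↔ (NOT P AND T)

((T AND (P OR T)) AND (NOT P AND T)) OR (NOT (T AND (P OR T)) AND NOT (NOT P AND T))
(Biconditional = both true or both false)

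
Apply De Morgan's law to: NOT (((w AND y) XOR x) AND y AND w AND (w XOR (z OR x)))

NOT ((w AND y) XOR x) OR NOT y OR NOT w OR NOT (w XOR (z OR x))
De Morgan's: NOT(AND of terms) = OR of negations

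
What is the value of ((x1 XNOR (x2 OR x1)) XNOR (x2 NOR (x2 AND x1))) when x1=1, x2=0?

Substituting: ((1 XNOR (0 OR 1)) XNOR (0 NOR (0 AND 1)))
= 1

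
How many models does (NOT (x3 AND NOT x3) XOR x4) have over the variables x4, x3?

Satisfying assignments: (0,0), (0,1)
Count: 2 out of 4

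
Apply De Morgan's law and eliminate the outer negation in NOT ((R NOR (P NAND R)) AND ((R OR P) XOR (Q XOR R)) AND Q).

NOT (R NOR (P NAND R)) OR NOT ((R OR P) XOR (Q XOR R)) OR NOT Q
De Morgan's: NOT(AND of terms) = OR of negations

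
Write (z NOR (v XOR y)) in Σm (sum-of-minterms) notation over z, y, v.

Σm(0, 3) = (NOT z AND NOT y AND NOT v) OR (NOT z AND y AND v)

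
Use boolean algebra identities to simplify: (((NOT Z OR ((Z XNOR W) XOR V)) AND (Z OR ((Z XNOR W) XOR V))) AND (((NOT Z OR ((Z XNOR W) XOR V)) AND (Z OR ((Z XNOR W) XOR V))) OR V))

By absorption (E AND (E OR v) = E) then distribution ((E OR v) AND (E OR NOT v) = E):
= ((Z XNOR W) XOR V)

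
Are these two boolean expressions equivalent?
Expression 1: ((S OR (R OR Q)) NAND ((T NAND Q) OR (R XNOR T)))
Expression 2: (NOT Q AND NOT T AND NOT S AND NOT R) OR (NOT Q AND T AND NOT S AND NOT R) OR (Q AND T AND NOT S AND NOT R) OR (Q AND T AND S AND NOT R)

Yes, they are equivalent — the two output columns agree on all 16 assignments:
Q | T | S | R | Expression 1 | Expression 2
-------------------------------------------
0 | 0 | 0 | 0 | 1 | 1
0 | 0 | 0 | 1 | 0 | 0
0 | 0 | 1 | 0 | 0 | 0
0 | 0 | 1 | 1 | 0 | 0
0 | 1 | 0 | 0 | 1 | 1
0 | 1 | 0 | 1 | 0 | 0
0 | 1 | 1 | 0 | 0 | 0
0 | 1 | 1 | 1 | 0 | 0
1 | 0 | 0 | 0 | 0 | 0
1 | 0 | 0 | 1 | 0 | 0
1 | 0 | 1 | 0 | 0 | 0
1 | 0 | 1 | 1 | 0 | 0
1 | 1 | 0 | 0 | 1 | 1
1 | 1 | 0 | 1 | 0 | 0
1 | 1 | 1 | 0 | 1 | 1
1 | 1 | 1 | 1 | 0 | 0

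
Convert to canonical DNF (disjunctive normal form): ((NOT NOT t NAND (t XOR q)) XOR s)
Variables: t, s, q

(NOT t AND NOT s AND NOT q) OR (NOT t AND NOT s AND q) OR (t AND NOT s AND q) OR (t AND s AND NOT q)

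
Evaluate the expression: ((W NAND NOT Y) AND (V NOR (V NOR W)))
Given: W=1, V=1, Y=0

Substituting: ((1 NAND NOT 0) AND (1 NOR (1 NOR 1)))
= 0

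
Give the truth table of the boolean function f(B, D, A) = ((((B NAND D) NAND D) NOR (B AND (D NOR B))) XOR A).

B | D | A | Output
------------------
0 | 0 | 0 | 0
0 | 0 | 1 | 1
0 | 1 | 0 | 1
0 | 1 | 1 | 0
1 | 0 | 0 | 0
1 | 0 | 1 | 1
1 | 1 | 0 | 0
1 | 1 | 1 | 1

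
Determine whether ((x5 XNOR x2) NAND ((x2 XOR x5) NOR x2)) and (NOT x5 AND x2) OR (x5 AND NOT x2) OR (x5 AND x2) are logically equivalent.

Yes, they are equivalent — the two output columns agree on all 4 assignments:
x5 | x2 | Expression 1 | Expression 2
-------------------------------------
0 | 0 | 0 | 0
0 | 1 | 1 | 1
1 | 0 | 1 | 1
1 | 1 | 1 | 1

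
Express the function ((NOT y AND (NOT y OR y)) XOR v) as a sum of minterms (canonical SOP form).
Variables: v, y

Σm(0, 3) = (NOT v AND NOT y) OR (v AND y)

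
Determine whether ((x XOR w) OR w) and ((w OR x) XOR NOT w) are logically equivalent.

No. Counterexample: with x=0, w=0, Expression 1 = 0 but Expression 2 = 1.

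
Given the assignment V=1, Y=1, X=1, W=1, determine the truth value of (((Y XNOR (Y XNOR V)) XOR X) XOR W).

Substituting: (((1 XNOR (1 XNOR 1)) XOR 1) XOR 1)
= 1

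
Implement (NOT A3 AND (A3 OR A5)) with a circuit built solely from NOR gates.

(((A3 NOR A3) NOR (A3 NOR A3)) NOR (((A3 NOR A5) NOR (A3 NOR A5)) NOR ((A3 NOR A5) NOR (A3 NOR A5))))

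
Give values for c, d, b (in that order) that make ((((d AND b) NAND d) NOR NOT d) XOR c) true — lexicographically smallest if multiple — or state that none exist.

c=0, d=1, b=1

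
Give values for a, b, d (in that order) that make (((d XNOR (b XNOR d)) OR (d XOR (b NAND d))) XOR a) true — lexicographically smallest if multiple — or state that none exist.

a=0, b=0, d=0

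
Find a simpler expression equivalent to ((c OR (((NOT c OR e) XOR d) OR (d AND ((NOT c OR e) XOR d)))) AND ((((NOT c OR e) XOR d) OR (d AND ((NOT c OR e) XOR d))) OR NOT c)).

By distribution ((E OR v) AND (E OR NOT v) = E) then absorption (E OR (E AND v) = E):
= ((NOT c OR e) XOR d)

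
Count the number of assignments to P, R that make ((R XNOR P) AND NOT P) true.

Satisfying assignments: (0,0)
Count: 1 out of 4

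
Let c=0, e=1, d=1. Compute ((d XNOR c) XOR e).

Substituting: ((1 XNOR 0) XOR 1)
= 1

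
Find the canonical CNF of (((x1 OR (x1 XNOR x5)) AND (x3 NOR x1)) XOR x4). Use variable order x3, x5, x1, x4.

(x3 OR x5 OR x1 OR NOT x4) AND (x3 OR x5 OR NOT x1 OR x4) AND (x3 OR NOT x5 OR x1 OR x4) AND (x3 OR NOT x5 OR NOT x1 OR x4) AND (NOT x3 OR x5 OR x1 OR x4) AND (NOT x3 OR x5 OR NOT x1 OR x4) AND (NOT x3 OR NOT x5 OR x1 OR x4) AND (NOT x3 OR NOT x5 OR NOT x1 OR x4)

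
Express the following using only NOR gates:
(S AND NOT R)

((S NOR S) NOR ((R NOR R) NOR (R NOR R)))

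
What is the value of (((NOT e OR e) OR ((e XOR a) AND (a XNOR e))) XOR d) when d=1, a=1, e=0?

Substituting: (((NOT 0 OR 0) OR ((0 XOR 1) AND (1 XNOR 0))) XOR 1)
= 0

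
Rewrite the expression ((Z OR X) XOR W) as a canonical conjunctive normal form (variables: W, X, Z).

(W OR X OR Z) AND (NOT W OR X OR NOT Z) AND (NOT W OR NOT X OR Z) AND (NOT W OR NOT X OR NOT Z)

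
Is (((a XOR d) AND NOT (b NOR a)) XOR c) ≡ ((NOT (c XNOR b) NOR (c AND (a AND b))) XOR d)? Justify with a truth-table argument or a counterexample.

No. Counterexample: with d=0, a=0, c=0, b=0, Expression 1 = 0 but Expression 2 = 1.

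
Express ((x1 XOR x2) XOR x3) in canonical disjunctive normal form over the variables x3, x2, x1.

(NOT x3 AND NOT x2 AND x1) OR (NOT x3 AND x2 AND NOT x1) OR (x3 AND NOT x2 AND NOT x1) OR (x3 AND x2 AND x1)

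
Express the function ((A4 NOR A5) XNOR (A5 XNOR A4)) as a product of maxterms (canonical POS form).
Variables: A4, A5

ΠM(3) = (NOT A4 OR NOT A5)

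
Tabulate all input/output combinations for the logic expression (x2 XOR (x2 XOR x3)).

x3 | x2 | Output
----------------
0 | 0 | 0
0 | 1 | 0
1 | 0 | 1
1 | 1 | 1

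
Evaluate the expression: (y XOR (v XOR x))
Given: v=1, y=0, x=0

Substituting: (0 XOR (1 XOR 0))
= 1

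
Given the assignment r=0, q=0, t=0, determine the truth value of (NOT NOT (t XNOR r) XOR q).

Substituting: (NOT NOT (0 XNOR 0) XOR 0)
= 1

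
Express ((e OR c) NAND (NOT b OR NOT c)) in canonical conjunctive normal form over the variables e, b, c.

(e OR b OR NOT c) AND (NOT e OR b OR c) AND (NOT e OR b OR NOT c) AND (NOT e OR NOT b OR c)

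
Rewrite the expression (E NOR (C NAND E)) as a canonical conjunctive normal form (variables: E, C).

(E OR C) AND (E OR NOT C) AND (NOT E OR C) AND (NOT E OR NOT C)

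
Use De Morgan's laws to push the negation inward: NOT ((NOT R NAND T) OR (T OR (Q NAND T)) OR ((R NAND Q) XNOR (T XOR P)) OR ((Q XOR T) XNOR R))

NOT (NOT R NAND T) AND NOT (T OR (Q NAND T)) AND NOT ((R NAND Q) XNOR (T XOR P)) AND NOT ((Q XOR T) XNOR R)
De Morgan's: NOT(OR of terms) = AND of negations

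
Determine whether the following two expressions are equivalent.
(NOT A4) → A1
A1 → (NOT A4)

No, Converse is not equivalent to original (counterexample: A1=0, A4=0)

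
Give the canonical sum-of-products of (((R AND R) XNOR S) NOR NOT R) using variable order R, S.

Σm(2) = (R AND NOT S)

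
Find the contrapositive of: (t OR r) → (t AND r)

Contrapositive: NOT (t AND r) → NOT (t OR r)
Note: A statement and its contrapositive are logically equivalent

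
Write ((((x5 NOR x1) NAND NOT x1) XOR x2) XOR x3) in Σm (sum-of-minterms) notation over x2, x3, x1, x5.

Σm(1, 2, 3, 4, 8, 13, 14, 15) = (NOT x2 AND NOT x3 AND NOT x1 AND x5) OR (NOT x2 AND NOT x3 AND x1 AND NOT x5) OR (NOT x2 AND NOT x3 AND x1 AND x5) OR (NOT x2 AND x3 AND NOT x1 AND NOT x5) OR (x2 AND NOT x3 AND NOT x1 AND NOT x5) OR (x2 AND x3 AND NOT x1 AND x5) OR (x2 AND x3 AND x1 AND NOT x5) OR (x2 AND x3 AND x1 AND x5)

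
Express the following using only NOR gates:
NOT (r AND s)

(((r NOR r) NOR (s NOR s)) NOR ((r NOR r) NOR (s NOR s)))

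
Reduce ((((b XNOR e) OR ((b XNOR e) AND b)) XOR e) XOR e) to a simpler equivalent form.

By XOR self-cancellation ((E XOR v) XOR v = E) then absorption (E OR (E AND v) = E):
= (b XNOR e)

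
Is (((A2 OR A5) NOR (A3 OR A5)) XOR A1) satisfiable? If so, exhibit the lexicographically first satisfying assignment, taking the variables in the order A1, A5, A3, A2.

A1=0, A5=0, A3=0, A2=0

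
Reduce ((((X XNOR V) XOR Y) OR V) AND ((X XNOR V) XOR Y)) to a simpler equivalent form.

By absorption (E AND (E OR v) = E):
= ((X XNOR V) XOR Y)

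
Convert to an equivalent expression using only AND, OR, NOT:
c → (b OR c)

NOT c OR (b OR c)
(Implication elimination: A → B = NOT A OR B)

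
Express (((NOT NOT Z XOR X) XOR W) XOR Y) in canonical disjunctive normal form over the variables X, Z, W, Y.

(NOT X AND NOT Z AND NOT W AND Y) OR (NOT X AND NOT Z AND W AND NOT Y) OR (NOT X AND Z AND NOT W AND NOT Y) OR (NOT X AND Z AND W AND Y) OR (X AND NOT Z AND NOT W AND NOT Y) OR (X AND NOT Z AND W AND Y) OR (X AND Z AND NOT W AND Y) OR (X AND Z AND W AND NOT Y)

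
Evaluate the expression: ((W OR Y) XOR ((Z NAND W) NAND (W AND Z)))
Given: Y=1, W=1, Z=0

Substituting: ((1 OR 1) XOR ((0 NAND 1) NAND (1 AND 0)))
= 0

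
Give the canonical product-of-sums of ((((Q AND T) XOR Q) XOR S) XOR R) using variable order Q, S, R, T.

ΠM(0, 1, 6, 7, 9, 10, 12, 15) = (Q OR S OR R OR T) AND (Q OR S OR R OR NOT T) AND (Q OR NOT S OR NOT R OR T) AND (Q OR NOT S OR NOT R OR NOT T) AND (NOT Q OR S OR R OR NOT T) AND (NOT Q OR S OR NOT R OR T) AND (NOT Q OR NOT S OR R OR T) AND (NOT Q OR NOT S OR NOT R OR NOT T)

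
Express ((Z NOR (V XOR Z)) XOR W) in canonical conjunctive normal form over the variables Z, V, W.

(Z OR V OR NOT W) AND (Z OR NOT V OR W) AND (NOT Z OR V OR W) AND (NOT Z OR NOT V OR W)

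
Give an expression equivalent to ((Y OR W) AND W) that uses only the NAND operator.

((((Y NAND Y) NAND (W NAND W)) NAND W) NAND (((Y NAND Y) NAND (W NAND W)) NAND W))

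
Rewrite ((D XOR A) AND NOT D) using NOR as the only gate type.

((((((D NOR A) NOR (D NOR A)) NOR ((D NOR A) NOR (D NOR A))) NOR ((((D NOR D) NOR (A NOR A)) NOR ((D NOR D) NOR (A NOR A))) NOR (((D NOR D) NOR (A NOR A)) NOR ((D NOR D) NOR (A NOR A))))) NOR ((((D NOR A) NOR (D NOR A)) NOR ((D NOR A) NOR (D NOR A))) NOR ((((D NOR D) NOR (A NOR A)) NOR ((D NOR D) NOR (A NOR A))) NOR (((D NOR D) NOR (A NOR A)) NOR ((D NOR D) NOR (A NOR A)))))) NOR ((D NOR D) NOR (D NOR D)))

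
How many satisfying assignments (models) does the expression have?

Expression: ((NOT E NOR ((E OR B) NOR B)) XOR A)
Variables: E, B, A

Satisfying assignments: (0,0,1), (0,1,1), (1,0,0), (1,1,0)
Count: 4 out of 8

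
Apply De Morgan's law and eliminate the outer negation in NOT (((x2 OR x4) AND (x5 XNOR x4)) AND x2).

NOT ((x2 OR x4) AND (x5 XNOR x4)) OR NOT x2
De Morgan's: NOT(AND of terms) = OR of negations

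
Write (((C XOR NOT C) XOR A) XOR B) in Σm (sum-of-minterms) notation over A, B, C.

Σm(0, 1, 6, 7) = (NOT A AND NOT B AND NOT C) OR (NOT A AND NOT B AND C) OR (A AND B AND NOT C) OR (A AND B AND C)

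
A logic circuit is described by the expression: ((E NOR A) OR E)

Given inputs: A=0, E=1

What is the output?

Substituting: ((1 NOR 0) OR 1)
= 1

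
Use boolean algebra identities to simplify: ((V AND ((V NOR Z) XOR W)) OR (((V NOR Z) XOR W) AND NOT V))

By distribution ((E AND v) OR (E AND NOT v) = E):
= ((V NOR Z) XOR W)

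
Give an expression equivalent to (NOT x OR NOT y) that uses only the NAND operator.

(((x NAND x) NAND (x NAND x)) NAND ((y NAND y) NAND (y NAND y)))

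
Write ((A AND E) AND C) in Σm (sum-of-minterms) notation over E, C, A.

Σm(7) = (E AND C AND A)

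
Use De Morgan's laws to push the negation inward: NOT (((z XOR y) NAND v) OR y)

NOT ((z XOR y) NAND v) AND NOT y
De Morgan's: NOT(OR of terms) = AND of negations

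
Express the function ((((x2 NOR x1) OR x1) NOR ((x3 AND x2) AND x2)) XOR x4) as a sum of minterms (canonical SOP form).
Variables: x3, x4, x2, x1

Σm(2, 4, 5, 7, 12, 13, 14, 15) = (NOT x3 AND NOT x4 AND x2 AND NOT x1) OR (NOT x3 AND x4 AND NOT x2 AND NOT x1) OR (NOT x3 AND x4 AND NOT x2 AND x1) OR (NOT x3 AND x4 AND x2 AND x1) OR (x3 AND x4 AND NOT x2 AND NOT x1) OR (x3 AND x4 AND NOT x2 AND x1) OR (x3 AND x4 AND x2 AND NOT x1) OR (x3 AND x4 AND x2 AND x1)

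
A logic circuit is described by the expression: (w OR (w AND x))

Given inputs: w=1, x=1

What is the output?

Substituting: (1 OR (1 AND 1))
= 1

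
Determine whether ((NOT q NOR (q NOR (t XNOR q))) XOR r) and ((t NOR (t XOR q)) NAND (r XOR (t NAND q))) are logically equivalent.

No. Counterexample: with r=0, t=1, q=0, Expression 1 = 0 but Expression 2 = 1.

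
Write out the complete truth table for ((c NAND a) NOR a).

a | c | Output
--------------
0 | 0 | 0
0 | 1 | 0
1 | 0 | 0
1 | 1 | 0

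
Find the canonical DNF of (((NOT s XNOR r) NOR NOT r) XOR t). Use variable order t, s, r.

(NOT t AND s AND r) OR (t AND NOT s AND NOT r) OR (t AND NOT s AND r) OR (t AND s AND NOT r)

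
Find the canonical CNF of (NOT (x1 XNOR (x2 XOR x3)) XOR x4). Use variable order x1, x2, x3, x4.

(x1 OR x2 OR x3 OR x4) AND (x1 OR x2 OR NOT x3 OR NOT x4) AND (x1 OR NOT x2 OR x3 OR NOT x4) AND (x1 OR NOT x2 OR NOT x3 OR x4) AND (NOT x1 OR x2 OR x3 OR NOT x4) AND (NOT x1 OR x2 OR NOT x3 OR x4) AND (NOT x1 OR NOT x2 OR x3 OR x4) AND (NOT x1 OR NOT x2 OR NOT x3 OR NOT x4)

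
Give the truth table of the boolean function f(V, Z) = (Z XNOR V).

V | Z | Output
--------------
0 | 0 | 1
0 | 1 | 0
1 | 0 | 0
1 | 1 | 1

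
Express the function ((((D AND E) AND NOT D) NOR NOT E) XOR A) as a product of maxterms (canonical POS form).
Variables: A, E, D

ΠM(0, 1, 6, 7) = (A OR E OR D) AND (A OR E OR NOT D) AND (NOT A OR NOT E OR D) AND (NOT A OR NOT E OR NOT D)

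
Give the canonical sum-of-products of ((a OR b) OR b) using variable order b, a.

Σm(1, 2, 3) = (NOT b AND a) OR (b AND NOT a) OR (b AND a)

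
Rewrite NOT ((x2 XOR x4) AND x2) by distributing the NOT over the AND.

NOT (x2 XOR x4) OR NOT x2
De Morgan's: NOT(AND of terms) = OR of negations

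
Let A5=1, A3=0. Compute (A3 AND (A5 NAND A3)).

Substituting: (0 AND (1 NAND 0))
= 0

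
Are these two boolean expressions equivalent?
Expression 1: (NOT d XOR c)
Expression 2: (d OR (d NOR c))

No. Counterexample: with d=1, c=0, Expression 1 = 0 but Expression 2 = 1.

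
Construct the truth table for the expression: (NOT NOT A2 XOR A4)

A4 | A2 | Output
----------------
0 | 0 | 0
0 | 1 | 1
1 | 0 | 1
1 | 1 | 0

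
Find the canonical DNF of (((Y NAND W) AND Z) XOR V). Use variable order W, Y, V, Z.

(NOT W AND NOT Y AND NOT V AND Z) OR (NOT W AND NOT Y AND V AND NOT Z) OR (NOT W AND Y AND NOT V AND Z) OR (NOT W AND Y AND V AND NOT Z) OR (W AND NOT Y AND NOT V AND Z) OR (W AND NOT Y AND V AND NOT Z) OR (W AND Y AND V AND NOT Z) OR (W AND Y AND V AND Z)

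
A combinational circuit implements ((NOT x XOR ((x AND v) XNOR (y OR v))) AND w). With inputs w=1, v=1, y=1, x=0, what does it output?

Substituting: ((NOT 0 XOR ((0 AND 1) XNOR (1 OR 1))) AND 1)
= 1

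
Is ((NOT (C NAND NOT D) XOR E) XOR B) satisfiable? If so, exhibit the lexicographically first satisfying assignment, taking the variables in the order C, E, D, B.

C=0, E=0, D=0, B=1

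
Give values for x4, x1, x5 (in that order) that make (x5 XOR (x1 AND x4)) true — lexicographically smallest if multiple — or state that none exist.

x4=0, x1=0, x5=1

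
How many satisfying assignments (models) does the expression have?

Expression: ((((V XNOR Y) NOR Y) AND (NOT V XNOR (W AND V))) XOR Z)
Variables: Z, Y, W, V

Satisfying assignments: (0,0,0,1), (1,0,0,0), (1,0,1,0), (1,0,1,1), (1,1,0,0), (1,1,0,1), (1,1,1,0), (1,1,1,1)
Count: 8 out of 16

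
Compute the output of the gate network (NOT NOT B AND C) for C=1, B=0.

Substituting: (NOT NOT 0 AND 1)
= 0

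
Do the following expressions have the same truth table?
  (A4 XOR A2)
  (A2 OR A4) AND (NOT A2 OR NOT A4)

Yes, they are equivalent — the two output columns agree on all 4 assignments:
A2 | A4 | Expression 1 | Expression 2
-------------------------------------
0 | 0 | 0 | 0
0 | 1 | 1 | 1
1 | 0 | 1 | 1
1 | 1 | 0 | 0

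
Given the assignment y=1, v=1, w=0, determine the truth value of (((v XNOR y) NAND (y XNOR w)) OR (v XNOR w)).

Substituting: (((1 XNOR 1) NAND (1 XNOR 0)) OR (1 XNOR 0))
= 1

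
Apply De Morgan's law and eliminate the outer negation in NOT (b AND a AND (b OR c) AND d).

NOT b OR NOT a OR NOT (b OR c) OR NOT d
De Morgan's: NOT(AND of terms) = OR of negations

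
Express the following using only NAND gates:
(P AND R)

((P NAND R) NAND (P NAND R))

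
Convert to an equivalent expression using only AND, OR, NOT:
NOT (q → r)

q AND NOT r
(Negated implication: NOT(A → B) = A AND NOT B)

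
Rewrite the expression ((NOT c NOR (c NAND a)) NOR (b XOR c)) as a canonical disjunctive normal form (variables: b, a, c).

(NOT b AND NOT a AND NOT c) OR (NOT b AND a AND NOT c) OR (b AND NOT a AND c)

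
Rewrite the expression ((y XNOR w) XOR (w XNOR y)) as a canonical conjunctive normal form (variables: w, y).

(w OR y) AND (w OR NOT y) AND (NOT w OR y) AND (NOT w OR NOT y)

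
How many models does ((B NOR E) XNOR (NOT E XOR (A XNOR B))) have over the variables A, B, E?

Satisfying assignments: (0,1,1), (1,0,0), (1,0,1), (1,1,0)
Count: 4 out of 8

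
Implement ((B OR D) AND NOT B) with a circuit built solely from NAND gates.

((((B NAND B) NAND (D NAND D)) NAND (B NAND B)) NAND (((B NAND B) NAND (D NAND D)) NAND (B NAND B)))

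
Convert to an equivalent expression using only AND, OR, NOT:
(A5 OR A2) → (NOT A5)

NOT (A5 OR A2) OR (NOT A5)
(Implication elimination: A → B = NOT A OR B)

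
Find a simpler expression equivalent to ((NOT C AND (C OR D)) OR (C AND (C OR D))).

By distribution ((E AND v) OR (E AND NOT v) = E):
= (C OR D)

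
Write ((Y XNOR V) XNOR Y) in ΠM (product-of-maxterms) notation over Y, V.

ΠM(0, 2) = (Y OR V) AND (NOT Y OR V)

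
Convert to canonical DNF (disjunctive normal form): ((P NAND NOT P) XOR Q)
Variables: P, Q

(NOT P AND NOT Q) OR (P AND NOT Q)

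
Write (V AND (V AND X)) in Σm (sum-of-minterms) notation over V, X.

Σm(3) = (V AND X)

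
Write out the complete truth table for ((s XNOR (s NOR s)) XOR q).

q | s | Output
--------------
0 | 0 | 0
0 | 1 | 0
1 | 0 | 1
1 | 1 | 1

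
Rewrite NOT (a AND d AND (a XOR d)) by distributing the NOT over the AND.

NOT a OR NOT d OR NOT (a XOR d)
De Morgan's: NOT(AND of terms) = OR of negations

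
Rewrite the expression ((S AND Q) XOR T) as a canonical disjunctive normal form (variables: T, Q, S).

(NOT T AND Q AND S) OR (T AND NOT Q AND NOT S) OR (T AND NOT Q AND S) OR (T AND Q AND NOT S)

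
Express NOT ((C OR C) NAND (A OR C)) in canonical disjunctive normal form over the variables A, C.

(NOT A AND C) OR (A AND C)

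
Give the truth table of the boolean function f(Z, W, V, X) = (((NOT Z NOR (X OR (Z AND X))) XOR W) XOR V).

Z | W | V | X | Output
----------------------
0 | 0 | 0 | 0 | 0
0 | 0 | 0 | 1 | 0
0 | 0 | 1 | 0 | 1
0 | 0 | 1 | 1 | 1
0 | 1 | 0 | 0 | 1
0 | 1 | 0 | 1 | 1
0 | 1 | 1 | 0 | 0
0 | 1 | 1 | 1 | 0
1 | 0 | 0 | 0 | 1
1 | 0 | 0 | 1 | 0
1 | 0 | 1 | 0 | 0
1 | 0 | 1 | 1 | 1
1 | 1 | 0 | 0 | 0
1 | 1 | 0 | 1 | 1
1 | 1 | 1 | 0 | 1
1 | 1 | 1 | 1 | 0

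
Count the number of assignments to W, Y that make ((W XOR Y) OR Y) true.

Satisfying assignments: (0,1), (1,0), (1,1)
Count: 3 out of 4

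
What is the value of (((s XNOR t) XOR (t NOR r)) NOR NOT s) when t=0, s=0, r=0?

Substituting: (((0 XNOR 0) XOR (0 NOR 0)) NOR NOT 0)
= 0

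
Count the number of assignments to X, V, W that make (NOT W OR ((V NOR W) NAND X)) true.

Satisfying assignments: (0,0,0), (0,0,1), (0,1,0), (0,1,1), (1,0,0), (1,0,1), (1,1,0), (1,1,1)
Count: 8 out of 8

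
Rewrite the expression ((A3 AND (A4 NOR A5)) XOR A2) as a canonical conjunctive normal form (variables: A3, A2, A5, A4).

(A3 OR A2 OR A5 OR A4) AND (A3 OR A2 OR A5 OR NOT A4) AND (A3 OR A2 OR NOT A5 OR A4) AND (A3 OR A2 OR NOT A5 OR NOT A4) AND (NOT A3 OR A2 OR A5 OR NOT A4) AND (NOT A3 OR A2 OR NOT A5 OR A4) AND (NOT A3 OR A2 OR NOT A5 OR NOT A4) AND (NOT A3 OR NOT A2 OR A5 OR A4)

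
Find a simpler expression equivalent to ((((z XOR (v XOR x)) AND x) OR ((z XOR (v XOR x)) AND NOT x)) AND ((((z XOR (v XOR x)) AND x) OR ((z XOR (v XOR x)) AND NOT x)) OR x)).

By absorption (E AND (E OR v) = E) then distribution ((E AND v) OR (E AND NOT v) = E):
= (z XOR (v XOR x))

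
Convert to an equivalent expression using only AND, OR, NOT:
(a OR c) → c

NOT (a OR c) OR c
(Implication elimination: A → B = NOT A OR B)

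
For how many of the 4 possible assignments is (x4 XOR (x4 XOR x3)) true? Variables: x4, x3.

Satisfying assignments: (0,1), (1,1)
Count: 2 out of 4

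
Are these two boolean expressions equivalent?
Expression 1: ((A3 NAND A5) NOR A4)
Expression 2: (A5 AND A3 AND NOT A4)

Yes, they are equivalent — the two output columns agree on all 8 assignments:
A5 | A3 | A4 | Expression 1 | Expression 2
------------------------------------------
0 | 0 | 0 | 0 | 0
0 | 0 | 1 | 0 | 0
0 | 1 | 0 | 0 | 0
0 | 1 | 1 | 0 | 0
1 | 0 | 0 | 0 | 0
1 | 0 | 1 | 0 | 0
1 | 1 | 0 | 1 | 1
1 | 1 | 1 | 0 | 0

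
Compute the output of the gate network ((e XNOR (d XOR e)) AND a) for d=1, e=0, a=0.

Substituting: ((0 XNOR (1 XOR 0)) AND 0)
= 0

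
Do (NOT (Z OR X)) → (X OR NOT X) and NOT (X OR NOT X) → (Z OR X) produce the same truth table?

Yes, Contrapositive is always equivalent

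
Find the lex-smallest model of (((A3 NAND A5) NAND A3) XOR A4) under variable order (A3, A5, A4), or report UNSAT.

A3=0, A5=0, A4=0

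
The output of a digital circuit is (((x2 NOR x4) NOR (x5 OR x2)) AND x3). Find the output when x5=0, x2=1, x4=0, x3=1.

Substituting: (((1 NOR 0) NOR (0 OR 1)) AND 1)
= 0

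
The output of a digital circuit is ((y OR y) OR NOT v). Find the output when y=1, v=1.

Substituting: ((1 OR 1) OR NOT 1)
= 1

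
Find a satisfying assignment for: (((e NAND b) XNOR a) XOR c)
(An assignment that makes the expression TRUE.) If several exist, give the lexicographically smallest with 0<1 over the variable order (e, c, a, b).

e=0, c=0, a=1, b=0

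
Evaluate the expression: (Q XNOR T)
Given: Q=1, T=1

Substituting: (1 XNOR 1)
= 1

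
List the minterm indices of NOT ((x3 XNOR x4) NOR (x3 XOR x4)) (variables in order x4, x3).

Σm(0, 1, 2, 3) = (NOT x4 AND NOT x3) OR (NOT x4 AND x3) OR (x4 AND NOT x3) OR (x4 AND x3)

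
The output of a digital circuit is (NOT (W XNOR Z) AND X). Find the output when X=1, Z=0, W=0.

Substituting: (NOT (0 XNOR 0) AND 1)
= 0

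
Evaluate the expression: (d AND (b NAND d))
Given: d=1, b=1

Substituting: (1 AND (1 NAND 1))
= 0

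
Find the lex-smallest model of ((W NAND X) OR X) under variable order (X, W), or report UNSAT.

X=0, W=0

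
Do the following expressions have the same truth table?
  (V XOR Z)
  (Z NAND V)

No. Counterexample: with V=0, Z=0, Expression 1 = 0 but Expression 2 = 1.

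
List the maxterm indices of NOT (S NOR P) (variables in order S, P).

ΠM(0) = (S OR P)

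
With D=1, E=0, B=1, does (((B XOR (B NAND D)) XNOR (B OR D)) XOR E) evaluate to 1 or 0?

Substituting: (((1 XOR (1 NAND 1)) XNOR (1 OR 1)) XOR 0)
= 1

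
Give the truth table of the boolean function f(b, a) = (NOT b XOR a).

b | a | Output
--------------
0 | 0 | 1
0 | 1 | 0
1 | 0 | 0
1 | 1 | 1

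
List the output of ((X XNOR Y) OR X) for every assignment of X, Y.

X | Y | Output
--------------
0 | 0 | 1
0 | 1 | 0
1 | 0 | 1
1 | 1 | 1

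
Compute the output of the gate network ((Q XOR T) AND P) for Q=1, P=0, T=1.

Substituting: ((1 XOR 1) AND 0)
= 0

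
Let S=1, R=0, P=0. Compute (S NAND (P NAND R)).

Substituting: (1 NAND (0 NAND 0))
= 0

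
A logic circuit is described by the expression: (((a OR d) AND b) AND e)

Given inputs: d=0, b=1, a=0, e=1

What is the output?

Substituting: (((0 OR 0) AND 1) AND 1)
= 0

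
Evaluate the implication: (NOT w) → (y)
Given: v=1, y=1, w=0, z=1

Antecedent (NOT w) = 1; consequent (y) = 1.
1 → 1 = 1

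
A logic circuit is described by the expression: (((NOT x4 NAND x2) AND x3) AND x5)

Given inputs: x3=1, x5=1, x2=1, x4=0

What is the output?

Substituting: (((NOT 0 NAND 1) AND 1) AND 1)
= 0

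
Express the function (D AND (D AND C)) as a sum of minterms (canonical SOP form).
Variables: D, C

Σm(3) = (D AND C)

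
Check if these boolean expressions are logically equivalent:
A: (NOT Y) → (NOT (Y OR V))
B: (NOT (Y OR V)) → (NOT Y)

No, Converse is not equivalent to original (counterexample: V=1, Y=0)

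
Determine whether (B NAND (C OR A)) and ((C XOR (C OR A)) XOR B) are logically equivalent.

No. Counterexample: with C=0, A=0, B=0, Expression 1 = 1 but Expression 2 = 0.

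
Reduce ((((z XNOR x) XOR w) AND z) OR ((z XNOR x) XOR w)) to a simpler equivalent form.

By absorption (E OR (E AND v) = E):
= ((z XNOR x) XOR w)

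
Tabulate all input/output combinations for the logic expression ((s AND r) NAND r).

s | r | Output
--------------
0 | 0 | 1
0 | 1 | 1
1 | 0 | 1
1 | 1 | 0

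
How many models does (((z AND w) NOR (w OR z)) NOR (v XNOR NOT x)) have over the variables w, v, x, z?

Satisfying assignments: (0,0,0,1), (0,1,1,1), (1,0,0,0), (1,0,0,1), (1,1,1,0), (1,1,1,1)
Count: 6 out of 16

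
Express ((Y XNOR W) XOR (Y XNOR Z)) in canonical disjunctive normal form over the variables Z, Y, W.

(NOT Z AND NOT Y AND W) OR (NOT Z AND Y AND W) OR (Z AND NOT Y AND NOT W) OR (Z AND Y AND NOT W)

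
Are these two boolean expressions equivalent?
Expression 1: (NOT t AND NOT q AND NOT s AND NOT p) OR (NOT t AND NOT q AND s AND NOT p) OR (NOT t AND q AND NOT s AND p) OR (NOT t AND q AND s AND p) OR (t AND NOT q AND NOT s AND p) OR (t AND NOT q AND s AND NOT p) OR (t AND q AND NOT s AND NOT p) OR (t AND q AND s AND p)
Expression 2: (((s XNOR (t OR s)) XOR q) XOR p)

Yes, they are equivalent — the two output columns agree on all 16 assignments:
t | q | s | p | Expression 1 | Expression 2
-------------------------------------------
0 | 0 | 0 | 0 | 1 | 1
0 | 0 | 0 | 1 | 0 | 0
0 | 0 | 1 | 0 | 1 | 1
0 | 0 | 1 | 1 | 0 | 0
0 | 1 | 0 | 0 | 0 | 0
0 | 1 | 0 | 1 | 1 | 1
0 | 1 | 1 | 0 | 0 | 0
0 | 1 | 1 | 1 | 1 | 1
1 | 0 | 0 | 0 | 0 | 0
1 | 0 | 0 | 1 | 1 | 1
1 | 0 | 1 | 0 | 1 | 1
1 | 0 | 1 | 1 | 0 | 0
1 | 1 | 0 | 0 | 1 | 1
1 | 1 | 0 | 1 | 0 | 0
1 | 1 | 1 | 0 | 0 | 0
1 | 1 | 1 | 1 | 1 | 1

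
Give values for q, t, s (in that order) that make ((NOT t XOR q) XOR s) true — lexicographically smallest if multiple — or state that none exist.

q=0, t=0, s=0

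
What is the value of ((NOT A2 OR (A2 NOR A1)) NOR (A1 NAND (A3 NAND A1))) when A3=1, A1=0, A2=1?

Substituting: ((NOT 1 OR (1 NOR 0)) NOR (0 NAND (1 NAND 0)))
= 0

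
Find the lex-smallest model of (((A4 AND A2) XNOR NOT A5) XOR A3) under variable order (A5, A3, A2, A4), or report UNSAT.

A5=0, A3=0, A2=1, A4=1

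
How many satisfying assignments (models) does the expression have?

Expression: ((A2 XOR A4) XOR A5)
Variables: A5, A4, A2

Satisfying assignments: (0,0,1), (0,1,0), (1,0,0), (1,1,1)
Count: 4 out of 8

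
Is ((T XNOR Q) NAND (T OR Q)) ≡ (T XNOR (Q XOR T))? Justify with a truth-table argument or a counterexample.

No. Counterexample: with T=0, Q=1, Expression 1 = 1 but Expression 2 = 0.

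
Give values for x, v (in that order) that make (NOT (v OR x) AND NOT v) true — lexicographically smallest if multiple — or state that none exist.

x=0, v=0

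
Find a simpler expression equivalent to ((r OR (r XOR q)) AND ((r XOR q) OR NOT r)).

By distribution ((E OR v) AND (E OR NOT v) = E):
= (r XOR q)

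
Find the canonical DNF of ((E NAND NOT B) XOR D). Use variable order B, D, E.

(NOT B AND NOT D AND NOT E) OR (NOT B AND D AND E) OR (B AND NOT D AND NOT E) OR (B AND NOT D AND E)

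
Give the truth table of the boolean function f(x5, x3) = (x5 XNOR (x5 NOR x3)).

x5 | x3 | Output
----------------
0 | 0 | 0
0 | 1 | 1
1 | 0 | 0
1 | 1 | 0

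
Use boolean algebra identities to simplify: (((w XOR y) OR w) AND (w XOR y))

By absorption (E AND (E OR v) = E):
= (w XOR y)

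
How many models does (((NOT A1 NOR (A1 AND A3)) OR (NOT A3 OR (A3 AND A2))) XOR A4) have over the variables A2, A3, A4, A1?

Satisfying assignments: (0,0,0,0), (0,0,0,1), (0,1,1,0), (0,1,1,1), (1,0,0,0), (1,0,0,1), (1,1,0,0), (1,1,0,1)
Count: 8 out of 16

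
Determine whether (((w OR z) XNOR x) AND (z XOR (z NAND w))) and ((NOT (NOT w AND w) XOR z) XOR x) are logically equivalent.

No. Counterexample: with w=0, z=1, x=1, Expression 1 = 0 but Expression 2 = 1.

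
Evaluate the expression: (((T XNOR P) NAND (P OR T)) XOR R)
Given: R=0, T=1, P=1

Substituting: (((1 XNOR 1) NAND (1 OR 1)) XOR 0)
= 0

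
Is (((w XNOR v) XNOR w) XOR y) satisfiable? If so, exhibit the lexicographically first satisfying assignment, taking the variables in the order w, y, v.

w=0, y=0, v=1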